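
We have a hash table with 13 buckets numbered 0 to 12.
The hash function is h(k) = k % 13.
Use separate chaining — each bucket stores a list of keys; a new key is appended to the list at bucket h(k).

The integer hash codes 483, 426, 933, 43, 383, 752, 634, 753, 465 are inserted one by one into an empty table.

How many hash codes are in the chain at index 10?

Insert 483: h=2, bucket 2 empty -> new chain.
Insert 426: h=10, bucket 10 empty -> new chain.
Insert 933: h=10, bucket 10 nonempty -> append to chain.
Insert 43: h=4, bucket 4 empty -> new chain.
Insert 383: h=6, bucket 6 empty -> new chain.
Insert 752: h=11, bucket 11 empty -> new chain.
Insert 634: h=10, bucket 10 nonempty -> append to chain.
Insert 753: h=12, bucket 12 empty -> new chain.
Insert 465: h=10, bucket 10 nonempty -> append to chain.
Final buckets:
0: ∅
1: ∅
2: 483
3: ∅
4: 43
5: ∅
6: 383
7: ∅
8: ∅
9: ∅
10: 426 -> 933 -> 634 -> 465
11: 752
12: 753

4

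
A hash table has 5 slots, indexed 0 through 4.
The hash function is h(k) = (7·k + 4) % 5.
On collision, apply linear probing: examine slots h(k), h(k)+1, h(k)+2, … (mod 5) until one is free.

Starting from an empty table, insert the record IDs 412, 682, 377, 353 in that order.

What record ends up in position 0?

412: h=3 -> slot 3
682: h=3, probe 3,4 -> slot 4
377: h=3, probe 3,4,0 -> slot 0
353: h=0, probe 0,1 -> slot 1
Table: [377, 353, -, 412, 682]

377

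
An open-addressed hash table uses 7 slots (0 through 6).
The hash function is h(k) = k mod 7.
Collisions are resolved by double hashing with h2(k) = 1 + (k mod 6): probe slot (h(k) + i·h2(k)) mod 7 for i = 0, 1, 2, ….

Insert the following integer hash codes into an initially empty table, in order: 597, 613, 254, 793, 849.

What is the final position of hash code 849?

597 hashes to 2; slot 2 is free => place at 2.
613 hashes to 4; slot 4 is free => place at 4.
254 hashes to 2, h2=3; 2 taken => place at 5.
793 hashes to 2, h2=2; 2,4 taken => place at 6.
849 hashes to 2, h2=4; 2,6 taken => place at 3.
Table: [—, —, 597, 849, 613, 254, 793]

3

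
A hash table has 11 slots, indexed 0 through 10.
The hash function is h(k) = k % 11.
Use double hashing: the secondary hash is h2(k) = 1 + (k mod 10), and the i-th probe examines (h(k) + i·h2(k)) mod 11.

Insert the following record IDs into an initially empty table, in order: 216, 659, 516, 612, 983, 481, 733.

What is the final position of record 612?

Insert 216: h=7, slot 7 empty → index 7.
Insert 659: h=10, slot 10 empty → index 10.
Insert 516: h=10, h2=7, slot 10 occupied → index 6.
Insert 612: h=7, h2=3, slots 7,10 occupied → index 2.
Insert 983: h=4, slot 4 empty → index 4.
Insert 481: h=8, slot 8 empty → index 8.
Insert 733: h=7, h2=4, slot 7 occupied → index 0.
Table: [733, _, 612, _, 983, _, 516, 216, 481, _, 659]

2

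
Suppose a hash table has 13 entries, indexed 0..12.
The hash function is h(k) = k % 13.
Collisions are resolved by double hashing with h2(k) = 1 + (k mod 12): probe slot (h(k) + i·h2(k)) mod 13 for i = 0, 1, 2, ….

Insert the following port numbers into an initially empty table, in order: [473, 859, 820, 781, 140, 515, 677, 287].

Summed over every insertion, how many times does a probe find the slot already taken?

4

473: h=5 => slot 5
859: h=1 => slot 1
820: h=1, h2=5, probe 1,6 => slot 6
781: h=1, h2=2, probe 1,3 => slot 3
140: h=10 => slot 10
515: h=8 => slot 8
677: h=1, h2=6, probe 1,7 => slot 7
287: h=1, h2=12, probe 1,0 => slot 0
Table: [287, 859, ., 781, ., 473, 820, 677, 515, ., 140, ., .]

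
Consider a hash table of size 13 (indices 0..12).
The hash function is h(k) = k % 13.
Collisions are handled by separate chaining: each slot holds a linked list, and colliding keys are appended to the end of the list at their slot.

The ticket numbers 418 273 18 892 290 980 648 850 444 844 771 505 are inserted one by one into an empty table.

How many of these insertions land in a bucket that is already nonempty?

Insert 418: h=2, bucket 2 empty → new chain.
Insert 273: h=0, bucket 0 empty → new chain.
Insert 18: h=5, bucket 5 empty → new chain.
Insert 892: h=8, bucket 8 empty → new chain.
Insert 290: h=4, bucket 4 empty → new chain.
Insert 980: h=5, bucket 5 nonempty → append to chain.
Insert 648: h=11, bucket 11 empty → new chain.
Insert 850: h=5, bucket 5 nonempty → append to chain.
Insert 444: h=2, bucket 2 nonempty → append to chain.
Insert 844: h=12, bucket 12 empty → new chain.
Insert 771: h=4, bucket 4 nonempty → append to chain.
Insert 505: h=11, bucket 11 nonempty → append to chain.
Final buckets:
0: 273
1: .
2: 418 -> 444
3: .
4: 290 -> 771
5: 18 -> 980 -> 850
6: .
7: .
8: 892
9: .
10: .
11: 648 -> 505
12: 844

5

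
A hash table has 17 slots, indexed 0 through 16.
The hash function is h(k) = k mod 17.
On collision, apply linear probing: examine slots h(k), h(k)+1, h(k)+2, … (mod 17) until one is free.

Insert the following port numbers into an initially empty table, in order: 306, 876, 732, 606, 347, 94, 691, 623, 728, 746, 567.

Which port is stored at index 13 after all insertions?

623

Insert 306: h=0, slot 0 empty => index 0.
Insert 876: h=9, slot 9 empty => index 9.
Insert 732: h=1, slot 1 empty => index 1.
Insert 606: h=11, slot 11 empty => index 11.
Insert 347: h=7, slot 7 empty => index 7.
Insert 94: h=9, slot 9 occupied => index 10.
Insert 691: h=11, slot 11 occupied => index 12.
Insert 623: h=11, slots 11,12 occupied => index 13.
Insert 728: h=14, slot 14 empty => index 14.
Insert 746: h=15, slot 15 empty => index 15.
Insert 567: h=6, slot 6 empty => index 6.
Table: [306, 732, —, —, —, —, 567, 347, —, 876, 94, 606, 691, 623, 728, 746, —]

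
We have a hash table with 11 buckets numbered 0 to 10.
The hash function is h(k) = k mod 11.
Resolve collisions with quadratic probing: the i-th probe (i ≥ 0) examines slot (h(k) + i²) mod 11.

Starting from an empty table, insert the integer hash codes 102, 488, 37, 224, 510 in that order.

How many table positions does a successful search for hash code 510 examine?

4

102: h=3 → slot 3
488: h=4 → slot 4
37: h=4, probe 4,5 → slot 5
224: h=4, probe 4,5,8 → slot 8
510: h=4, probe 4,5,8,2 → slot 2
Table: [_, _, 510, 102, 488, 37, _, _, 224, _, _]
Lookup 510: h=4, probe 4,5,8,2 → found at 2.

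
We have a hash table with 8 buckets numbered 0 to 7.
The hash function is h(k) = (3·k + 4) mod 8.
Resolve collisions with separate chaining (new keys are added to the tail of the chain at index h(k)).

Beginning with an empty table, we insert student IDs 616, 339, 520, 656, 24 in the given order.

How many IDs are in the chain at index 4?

4

616 -> bucket 4
339 -> bucket 5
520 -> bucket 4 (collision)
656 -> bucket 4 (collision)
24 -> bucket 4 (collision)
Final buckets:
0: -
1: -
2: -
3: -
4: 616 -> 520 -> 656 -> 24
5: 339
6: -
7: -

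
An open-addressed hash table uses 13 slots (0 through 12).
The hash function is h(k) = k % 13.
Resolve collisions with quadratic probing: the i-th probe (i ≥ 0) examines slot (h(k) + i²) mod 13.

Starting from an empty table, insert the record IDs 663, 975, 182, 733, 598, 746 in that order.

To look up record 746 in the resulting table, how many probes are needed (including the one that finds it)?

2

663 hashes to 0; slot 0 is free → place at 0.
975 hashes to 0; 0 taken → place at 1.
182 hashes to 0; 0,1 taken → place at 4.
733 hashes to 5; slot 5 is free → place at 5.
598 hashes to 0; 0,1,4 taken → place at 9.
746 hashes to 5; 5 taken → place at 6.
Table: [663, 975, -, -, 182, 733, 746, -, -, 598, -, -, -]
Lookup 746: h=5, probe 5,6 → found at 6.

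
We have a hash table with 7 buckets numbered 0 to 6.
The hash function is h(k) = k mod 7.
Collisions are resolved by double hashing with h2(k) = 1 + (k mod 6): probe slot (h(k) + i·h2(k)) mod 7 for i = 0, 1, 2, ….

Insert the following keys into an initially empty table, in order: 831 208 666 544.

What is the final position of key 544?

6

831 hashes to 5; slot 5 is free => place at 5.
208 hashes to 5, h2=5; 5 taken => place at 3.
666 hashes to 1; slot 1 is free => place at 1.
544 hashes to 5, h2=5; 5,3,1 taken => place at 6.
Table: [_, 666, _, 208, _, 831, 544]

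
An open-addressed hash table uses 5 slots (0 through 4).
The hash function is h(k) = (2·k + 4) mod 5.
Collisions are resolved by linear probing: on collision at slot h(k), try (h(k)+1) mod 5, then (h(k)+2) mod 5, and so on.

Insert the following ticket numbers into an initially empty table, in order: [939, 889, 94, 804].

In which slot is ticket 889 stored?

3

939 hashes to 2; slot 2 is free → place at 2.
889 hashes to 2; 2 taken → place at 3.
94 hashes to 2; 2,3 taken → place at 4.
804 hashes to 2; 2,3,4 taken → place at 0.
Table: [804, ., 939, 889, 94]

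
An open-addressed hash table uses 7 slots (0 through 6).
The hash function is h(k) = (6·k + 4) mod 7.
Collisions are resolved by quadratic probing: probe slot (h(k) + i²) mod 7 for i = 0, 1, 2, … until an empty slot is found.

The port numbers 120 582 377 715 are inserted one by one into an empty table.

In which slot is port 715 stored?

0

Insert 120: h=3, slot 3 empty -> index 3.
Insert 582: h=3, slot 3 occupied -> index 4.
Insert 377: h=5, slot 5 empty -> index 5.
Insert 715: h=3, slots 3,4 occupied -> index 0.
Table: [715, ∅, ∅, 120, 582, 377, ∅]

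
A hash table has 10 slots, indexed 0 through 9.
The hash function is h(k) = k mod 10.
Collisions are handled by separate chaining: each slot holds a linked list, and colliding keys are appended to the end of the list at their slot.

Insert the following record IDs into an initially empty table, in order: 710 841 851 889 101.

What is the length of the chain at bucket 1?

3

710 → bucket 0
841 → bucket 1
851 → bucket 1 (collision)
889 → bucket 9
101 → bucket 1 (collision)
Final buckets:
0: 710
1: 841 -> 851 -> 101
2: ∅
3: ∅
4: ∅
5: ∅
6: ∅
7: ∅
8: ∅
9: 889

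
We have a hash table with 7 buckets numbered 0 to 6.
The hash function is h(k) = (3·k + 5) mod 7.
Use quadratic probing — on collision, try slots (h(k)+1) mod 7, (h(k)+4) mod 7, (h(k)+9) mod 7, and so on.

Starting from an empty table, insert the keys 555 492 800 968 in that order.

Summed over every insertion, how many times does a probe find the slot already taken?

6

555 hashes to 4; slot 4 is free -> place at 4.
492 hashes to 4; 4 taken -> place at 5.
800 hashes to 4; 4,5 taken -> place at 1.
968 hashes to 4; 4,5,1 taken -> place at 6.
Table: [∅, 800, ∅, ∅, 555, 492, 968]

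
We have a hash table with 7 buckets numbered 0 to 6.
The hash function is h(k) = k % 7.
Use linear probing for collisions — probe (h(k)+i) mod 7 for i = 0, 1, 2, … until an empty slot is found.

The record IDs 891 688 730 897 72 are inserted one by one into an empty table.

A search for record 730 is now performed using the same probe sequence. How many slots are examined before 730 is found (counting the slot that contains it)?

3

Insert 891: h=2, slot 2 empty → index 2.
Insert 688: h=2, slot 2 occupied → index 3.
Insert 730: h=2, slots 2,3 occupied → index 4.
Insert 897: h=1, slot 1 empty → index 1.
Insert 72: h=2, slots 2,3,4 occupied → index 5.
Table: [_, 897, 891, 688, 730, 72, _]
Lookup 730: h=2, probe 2,3,4 → found at 4.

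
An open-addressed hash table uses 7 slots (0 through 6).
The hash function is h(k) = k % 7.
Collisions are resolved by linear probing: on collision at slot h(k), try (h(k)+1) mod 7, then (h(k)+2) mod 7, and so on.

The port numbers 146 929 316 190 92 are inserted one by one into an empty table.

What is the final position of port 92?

3

Insert 146: h=6, slot 6 empty => index 6.
Insert 929: h=5, slot 5 empty => index 5.
Insert 316: h=1, slot 1 empty => index 1.
Insert 190: h=1, slot 1 occupied => index 2.
Insert 92: h=1, slots 1,2 occupied => index 3.
Table: [., 316, 190, 92, ., 929, 146]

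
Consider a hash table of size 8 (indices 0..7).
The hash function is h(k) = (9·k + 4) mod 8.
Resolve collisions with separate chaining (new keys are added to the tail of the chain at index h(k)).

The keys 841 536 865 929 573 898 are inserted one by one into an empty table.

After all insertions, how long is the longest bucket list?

3

841 → bucket 5
536 → bucket 4
865 → bucket 5 (collision)
929 → bucket 5 (collision)
573 → bucket 1
898 → bucket 6
Final buckets:
0: -
1: 573
2: -
3: -
4: 536
5: 841 -> 865 -> 929
6: 898
7: -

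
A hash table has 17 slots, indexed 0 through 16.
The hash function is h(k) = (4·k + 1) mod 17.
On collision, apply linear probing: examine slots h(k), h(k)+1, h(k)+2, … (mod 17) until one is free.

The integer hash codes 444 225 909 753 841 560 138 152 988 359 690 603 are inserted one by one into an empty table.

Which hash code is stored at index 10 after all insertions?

138

Insert 444: h=9, slot 9 empty -> index 9.
Insert 225: h=0, slot 0 empty -> index 0.
Insert 909: h=16, slot 16 empty -> index 16.
Insert 753: h=4, slot 4 empty -> index 4.
Insert 841: h=16, slots 16,0 occupied -> index 1.
Insert 560: h=14, slot 14 empty -> index 14.
Insert 138: h=9, slot 9 occupied -> index 10.
Insert 152: h=14, slot 14 occupied -> index 15.
Insert 988: h=9, slots 9,10 occupied -> index 11.
Insert 359: h=9, slots 9,10,11 occupied -> index 12.
Insert 690: h=7, slot 7 empty -> index 7.
Insert 603: h=16, slots 16,0,1 occupied -> index 2.
Table: [225, 841, 603, —, 753, —, —, 690, —, 444, 138, 988, 359, —, 560, 152, 909]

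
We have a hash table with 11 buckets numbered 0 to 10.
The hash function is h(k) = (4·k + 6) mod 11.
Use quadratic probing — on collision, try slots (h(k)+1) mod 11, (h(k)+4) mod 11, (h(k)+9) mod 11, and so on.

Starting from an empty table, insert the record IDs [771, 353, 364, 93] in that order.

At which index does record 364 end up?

3

771 hashes to 10; slot 10 is free → place at 10.
353 hashes to 10; 10 taken → place at 0.
364 hashes to 10; 10,0 taken → place at 3.
93 hashes to 4; slot 4 is free → place at 4.
Table: [353, _, _, 364, 93, _, _, _, _, _, 771]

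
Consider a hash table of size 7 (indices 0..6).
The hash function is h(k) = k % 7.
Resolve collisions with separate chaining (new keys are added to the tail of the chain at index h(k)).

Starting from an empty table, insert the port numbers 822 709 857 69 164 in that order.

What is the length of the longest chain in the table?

3

822 → bucket 3
709 → bucket 2
857 → bucket 3 (collision)
69 → bucket 6
164 → bucket 3 (collision)
Final buckets:
0: ∅
1: ∅
2: 709
3: 822 -> 857 -> 164
4: ∅
5: ∅
6: 69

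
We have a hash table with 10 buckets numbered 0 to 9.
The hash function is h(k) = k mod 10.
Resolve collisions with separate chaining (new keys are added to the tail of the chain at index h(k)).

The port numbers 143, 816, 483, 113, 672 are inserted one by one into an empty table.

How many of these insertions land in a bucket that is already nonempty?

2

143 → bucket 3
816 → bucket 6
483 → bucket 3 (collision)
113 → bucket 3 (collision)
672 → bucket 2
Final buckets:
0: ∅
1: ∅
2: 672
3: 143 -> 483 -> 113
4: ∅
5: ∅
6: 816
7: ∅
8: ∅
9: ∅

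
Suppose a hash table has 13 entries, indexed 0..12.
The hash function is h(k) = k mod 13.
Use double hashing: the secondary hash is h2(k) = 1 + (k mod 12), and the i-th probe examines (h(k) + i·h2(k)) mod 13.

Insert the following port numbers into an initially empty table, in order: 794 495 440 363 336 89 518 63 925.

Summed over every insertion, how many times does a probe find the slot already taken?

794 hashes to 1; slot 1 is free -> place at 1.
495 hashes to 1, h2=4; 1 taken -> place at 5.
440 hashes to 11; slot 11 is free -> place at 11.
363 hashes to 12; slot 12 is free -> place at 12.
336 hashes to 11, h2=1; 11,12 taken -> place at 0.
89 hashes to 11, h2=6; 11 taken -> place at 4.
518 hashes to 11, h2=3; 11,1,4 taken -> place at 7.
63 hashes to 11, h2=4; 11 taken -> place at 2.
925 hashes to 2, h2=2; 2,4 taken -> place at 6.
Table: [336, 794, 63, _, 89, 495, 925, 518, _, _, _, 440, 363]

10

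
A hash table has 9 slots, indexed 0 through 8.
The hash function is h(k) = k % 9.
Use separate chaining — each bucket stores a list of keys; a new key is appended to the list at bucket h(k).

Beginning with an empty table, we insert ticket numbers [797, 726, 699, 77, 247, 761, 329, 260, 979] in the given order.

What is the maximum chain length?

Insert 797: h=5, bucket 5 empty -> new chain.
Insert 726: h=6, bucket 6 empty -> new chain.
Insert 699: h=6, bucket 6 nonempty -> append to chain.
Insert 77: h=5, bucket 5 nonempty -> append to chain.
Insert 247: h=4, bucket 4 empty -> new chain.
Insert 761: h=5, bucket 5 nonempty -> append to chain.
Insert 329: h=5, bucket 5 nonempty -> append to chain.
Insert 260: h=8, bucket 8 empty -> new chain.
Insert 979: h=7, bucket 7 empty -> new chain.
Final buckets:
0: -
1: -
2: -
3: -
4: 247
5: 797 -> 77 -> 761 -> 329
6: 726 -> 699
7: 979
8: 260

4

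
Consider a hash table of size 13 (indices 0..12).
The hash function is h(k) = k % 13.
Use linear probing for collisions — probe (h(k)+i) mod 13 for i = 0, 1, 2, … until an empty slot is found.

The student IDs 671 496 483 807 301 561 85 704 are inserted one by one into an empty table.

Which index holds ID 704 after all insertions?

Insert 671: h=8, slot 8 empty -> index 8.
Insert 496: h=2, slot 2 empty -> index 2.
Insert 483: h=2, slot 2 occupied -> index 3.
Insert 807: h=1, slot 1 empty -> index 1.
Insert 301: h=2, slots 2,3 occupied -> index 4.
Insert 561: h=2, slots 2,3,4 occupied -> index 5.
Insert 85: h=7, slot 7 empty -> index 7.
Insert 704: h=2, slots 2,3,4,5 occupied -> index 6.
Table: [., 807, 496, 483, 301, 561, 704, 85, 671, ., ., ., .]

6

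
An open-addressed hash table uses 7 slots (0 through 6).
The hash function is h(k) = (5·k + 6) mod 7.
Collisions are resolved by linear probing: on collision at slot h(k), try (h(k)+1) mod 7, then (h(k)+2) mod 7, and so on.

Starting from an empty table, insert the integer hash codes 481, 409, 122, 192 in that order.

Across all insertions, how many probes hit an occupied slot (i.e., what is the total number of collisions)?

3

Insert 481: h=3, slot 3 empty => index 3.
Insert 409: h=0, slot 0 empty => index 0.
Insert 122: h=0, slot 0 occupied => index 1.
Insert 192: h=0, slots 0,1 occupied => index 2.
Table: [409, 122, 192, 481, ∅, ∅, ∅]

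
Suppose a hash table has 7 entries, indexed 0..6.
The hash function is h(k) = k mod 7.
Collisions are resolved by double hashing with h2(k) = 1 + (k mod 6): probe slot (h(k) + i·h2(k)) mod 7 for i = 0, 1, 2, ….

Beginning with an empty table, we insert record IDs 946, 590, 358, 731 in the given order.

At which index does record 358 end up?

946 hashes to 1; slot 1 is free => place at 1.
590 hashes to 2; slot 2 is free => place at 2.
358 hashes to 1, h2=5; 1 taken => place at 6.
731 hashes to 3; slot 3 is free => place at 3.
Table: [., 946, 590, 731, ., ., 358]

6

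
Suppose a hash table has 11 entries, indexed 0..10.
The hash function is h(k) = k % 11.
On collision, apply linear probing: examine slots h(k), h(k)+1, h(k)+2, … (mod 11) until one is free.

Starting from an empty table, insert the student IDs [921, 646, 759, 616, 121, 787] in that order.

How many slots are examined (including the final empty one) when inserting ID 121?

Insert 921: h=8, slot 8 empty => index 8.
Insert 646: h=8, slot 8 occupied => index 9.
Insert 759: h=0, slot 0 empty => index 0.
Insert 616: h=0, slot 0 occupied => index 1.
Insert 121: h=0, slots 0,1 occupied => index 2.
Insert 787: h=6, slot 6 empty => index 6.
Table: [759, 616, 121, —, —, —, 787, —, 921, 646, —]

3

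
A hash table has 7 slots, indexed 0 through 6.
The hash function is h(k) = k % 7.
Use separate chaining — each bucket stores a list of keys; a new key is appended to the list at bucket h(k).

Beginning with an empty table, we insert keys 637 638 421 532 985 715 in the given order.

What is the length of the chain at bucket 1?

3

637 → bucket 0
638 → bucket 1
421 → bucket 1 (collision)
532 → bucket 0 (collision)
985 → bucket 5
715 → bucket 1 (collision)
Final buckets:
0: 637 -> 532
1: 638 -> 421 -> 715
2: _
3: _
4: _
5: 985
6: _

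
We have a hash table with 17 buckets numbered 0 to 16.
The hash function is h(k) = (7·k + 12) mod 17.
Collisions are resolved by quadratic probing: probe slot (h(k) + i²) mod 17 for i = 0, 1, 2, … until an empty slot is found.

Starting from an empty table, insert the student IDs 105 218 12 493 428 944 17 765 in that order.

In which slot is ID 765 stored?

105 hashes to 16; slot 16 is free => place at 16.
218 hashes to 8; slot 8 is free => place at 8.
12 hashes to 11; slot 11 is free => place at 11.
493 hashes to 12; slot 12 is free => place at 12.
428 hashes to 16; 16 taken => place at 0.
944 hashes to 7; slot 7 is free => place at 7.
17 hashes to 12; 12 taken => place at 13.
765 hashes to 12; 12,13,16 taken => place at 4.
Table: [428, —, —, —, 765, —, —, 944, 218, —, —, 12, 493, 17, —, —, 105]

4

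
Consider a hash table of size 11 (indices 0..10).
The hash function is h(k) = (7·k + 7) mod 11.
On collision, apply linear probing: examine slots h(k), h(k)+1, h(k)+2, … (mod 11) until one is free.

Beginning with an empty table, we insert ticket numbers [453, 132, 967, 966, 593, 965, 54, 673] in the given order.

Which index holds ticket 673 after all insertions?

Insert 453: h=10, slot 10 empty → index 10.
Insert 132: h=7, slot 7 empty → index 7.
Insert 967: h=0, slot 0 empty → index 0.
Insert 966: h=4, slot 4 empty → index 4.
Insert 593: h=0, slot 0 occupied → index 1.
Insert 965: h=8, slot 8 empty → index 8.
Insert 54: h=0, slots 0,1 occupied → index 2.
Insert 673: h=10, slots 10,0,1,2 occupied → index 3.
Table: [967, 593, 54, 673, 966, _, _, 132, 965, _, 453]

3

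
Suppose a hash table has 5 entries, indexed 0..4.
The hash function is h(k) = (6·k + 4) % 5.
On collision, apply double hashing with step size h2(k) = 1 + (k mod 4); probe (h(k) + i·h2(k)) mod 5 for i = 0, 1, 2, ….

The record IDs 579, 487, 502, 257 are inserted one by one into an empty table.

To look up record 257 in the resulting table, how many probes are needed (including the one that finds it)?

3

579 hashes to 3; slot 3 is free -> place at 3.
487 hashes to 1; slot 1 is free -> place at 1.
502 hashes to 1, h2=3; 1 taken -> place at 4.
257 hashes to 1, h2=2; 1,3 taken -> place at 0.
Table: [257, 487, ., 579, 502]
Lookup 257: h=1, h2=2, probe 1,3,0 → found at 0.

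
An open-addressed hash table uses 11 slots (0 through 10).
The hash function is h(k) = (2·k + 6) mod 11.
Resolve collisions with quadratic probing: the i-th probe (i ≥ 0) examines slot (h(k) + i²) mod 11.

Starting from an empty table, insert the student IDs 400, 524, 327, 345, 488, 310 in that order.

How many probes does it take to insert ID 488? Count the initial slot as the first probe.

Insert 400: h=3, slot 3 empty => index 3.
Insert 524: h=9, slot 9 empty => index 9.
Insert 327: h=0, slot 0 empty => index 0.
Insert 345: h=3, slot 3 occupied => index 4.
Insert 488: h=3, slots 3,4 occupied => index 7.
Insert 310: h=10, slot 10 empty => index 10.
Table: [327, ., ., 400, 345, ., ., 488, ., 524, 310]

3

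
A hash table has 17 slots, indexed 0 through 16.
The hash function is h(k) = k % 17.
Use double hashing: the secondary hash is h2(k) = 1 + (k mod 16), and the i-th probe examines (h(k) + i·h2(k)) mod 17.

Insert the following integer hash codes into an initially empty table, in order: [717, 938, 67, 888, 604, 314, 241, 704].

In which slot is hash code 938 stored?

14

Insert 717: h=3, slot 3 empty -> index 3.
Insert 938: h=3, h2=11, slot 3 occupied -> index 14.
Insert 67: h=16, slot 16 empty -> index 16.
Insert 888: h=4, slot 4 empty -> index 4.
Insert 604: h=9, slot 9 empty -> index 9.
Insert 314: h=8, slot 8 empty -> index 8.
Insert 241: h=3, h2=2, slot 3 occupied -> index 5.
Insert 704: h=7, slot 7 empty -> index 7.
Table: [., ., ., 717, 888, 241, ., 704, 314, 604, ., ., ., ., 938, ., 67]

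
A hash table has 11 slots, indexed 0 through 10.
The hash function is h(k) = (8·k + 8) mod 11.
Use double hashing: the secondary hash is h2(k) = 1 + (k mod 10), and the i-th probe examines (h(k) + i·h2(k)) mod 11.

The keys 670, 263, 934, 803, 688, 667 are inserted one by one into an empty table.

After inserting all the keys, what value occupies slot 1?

688

Insert 670: h=0, slot 0 empty → index 0.
Insert 263: h=0, h2=4, slot 0 occupied → index 4.
Insert 934: h=0, h2=5, slot 0 occupied → index 5.
Insert 803: h=8, slot 8 empty → index 8.
Insert 688: h=1, slot 1 empty → index 1.
Insert 667: h=9, slot 9 empty → index 9.
Table: [670, 688, -, -, 263, 934, -, -, 803, 667, -]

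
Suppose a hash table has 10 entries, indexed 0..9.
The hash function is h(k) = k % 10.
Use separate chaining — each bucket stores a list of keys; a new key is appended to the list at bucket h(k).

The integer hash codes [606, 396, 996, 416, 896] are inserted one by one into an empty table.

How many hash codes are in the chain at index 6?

5

606 -> bucket 6
396 -> bucket 6 (collision)
996 -> bucket 6 (collision)
416 -> bucket 6 (collision)
896 -> bucket 6 (collision)
Final buckets:
0: _
1: _
2: _
3: _
4: _
5: _
6: 606 -> 396 -> 996 -> 416 -> 896
7: _
8: _
9: _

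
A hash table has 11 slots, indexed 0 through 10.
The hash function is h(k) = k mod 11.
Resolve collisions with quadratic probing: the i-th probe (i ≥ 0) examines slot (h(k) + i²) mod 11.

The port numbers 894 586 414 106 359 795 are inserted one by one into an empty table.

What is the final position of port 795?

894 hashes to 3; slot 3 is free → place at 3.
586 hashes to 3; 3 taken → place at 4.
414 hashes to 7; slot 7 is free → place at 7.
106 hashes to 7; 7 taken → place at 8.
359 hashes to 7; 7,8 taken → place at 0.
795 hashes to 3; 3,4,7 taken → place at 1.
Table: [359, 795, -, 894, 586, -, -, 414, 106, -, -]

1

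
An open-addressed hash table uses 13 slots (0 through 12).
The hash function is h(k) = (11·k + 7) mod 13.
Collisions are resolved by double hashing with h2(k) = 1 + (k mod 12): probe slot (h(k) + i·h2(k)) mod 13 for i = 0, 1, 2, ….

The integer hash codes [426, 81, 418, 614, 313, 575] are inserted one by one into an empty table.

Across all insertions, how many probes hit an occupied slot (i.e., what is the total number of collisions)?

3

426 hashes to 0; slot 0 is free => place at 0.
81 hashes to 1; slot 1 is free => place at 1.
418 hashes to 3; slot 3 is free => place at 3.
614 hashes to 1, h2=3; 1 taken => place at 4.
313 hashes to 5; slot 5 is free => place at 5.
575 hashes to 1, h2=12; 1,0 taken => place at 12.
Table: [426, 81, _, 418, 614, 313, _, _, _, _, _, _, 575]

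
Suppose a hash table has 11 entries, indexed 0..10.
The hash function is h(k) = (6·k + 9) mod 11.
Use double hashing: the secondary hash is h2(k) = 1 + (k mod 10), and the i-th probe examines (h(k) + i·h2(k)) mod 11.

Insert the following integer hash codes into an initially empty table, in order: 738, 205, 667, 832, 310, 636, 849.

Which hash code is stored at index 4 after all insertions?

738: h=4 => slot 4
205: h=7 => slot 7
667: h=7, h2=8, probe 7,4,1 => slot 1
832: h=7, h2=3, probe 7,10 => slot 10
310: h=10, h2=1, probe 10,0 => slot 0
636: h=8 => slot 8
849: h=10, h2=10, probe 10,9 => slot 9
Table: [310, 667, —, —, 738, —, —, 205, 636, 849, 832]

738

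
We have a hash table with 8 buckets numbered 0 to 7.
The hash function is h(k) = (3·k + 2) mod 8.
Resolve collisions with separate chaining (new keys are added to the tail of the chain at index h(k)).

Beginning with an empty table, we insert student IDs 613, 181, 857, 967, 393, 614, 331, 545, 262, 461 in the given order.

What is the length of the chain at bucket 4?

Insert 613: h=1, bucket 1 empty → new chain.
Insert 181: h=1, bucket 1 nonempty → append to chain.
Insert 857: h=5, bucket 5 empty → new chain.
Insert 967: h=7, bucket 7 empty → new chain.
Insert 393: h=5, bucket 5 nonempty → append to chain.
Insert 614: h=4, bucket 4 empty → new chain.
Insert 331: h=3, bucket 3 empty → new chain.
Insert 545: h=5, bucket 5 nonempty → append to chain.
Insert 262: h=4, bucket 4 nonempty → append to chain.
Insert 461: h=1, bucket 1 nonempty → append to chain.
Final buckets:
0: -
1: 613 -> 181 -> 461
2: -
3: 331
4: 614 -> 262
5: 857 -> 393 -> 545
6: -
7: 967

2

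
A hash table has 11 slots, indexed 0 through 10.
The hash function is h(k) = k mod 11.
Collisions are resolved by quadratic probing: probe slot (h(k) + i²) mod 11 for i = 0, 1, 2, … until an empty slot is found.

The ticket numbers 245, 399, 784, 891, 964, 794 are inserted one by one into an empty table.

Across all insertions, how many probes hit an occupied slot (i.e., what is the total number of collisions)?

245 hashes to 3; slot 3 is free => place at 3.
399 hashes to 3; 3 taken => place at 4.
784 hashes to 3; 3,4 taken => place at 7.
891 hashes to 0; slot 0 is free => place at 0.
964 hashes to 7; 7 taken => place at 8.
794 hashes to 2; slot 2 is free => place at 2.
Table: [891, —, 794, 245, 399, —, —, 784, 964, —, —]

4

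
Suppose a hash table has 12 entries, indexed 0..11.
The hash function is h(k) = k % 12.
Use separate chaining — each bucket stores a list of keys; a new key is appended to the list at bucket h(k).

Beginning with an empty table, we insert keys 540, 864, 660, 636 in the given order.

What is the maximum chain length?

540 -> bucket 0
864 -> bucket 0 (collision)
660 -> bucket 0 (collision)
636 -> bucket 0 (collision)
Final buckets:
0: 540 -> 864 -> 660 -> 636
1: -
2: -
3: -
4: -
5: -
6: -
7: -
8: -
9: -
10: -
11: -

4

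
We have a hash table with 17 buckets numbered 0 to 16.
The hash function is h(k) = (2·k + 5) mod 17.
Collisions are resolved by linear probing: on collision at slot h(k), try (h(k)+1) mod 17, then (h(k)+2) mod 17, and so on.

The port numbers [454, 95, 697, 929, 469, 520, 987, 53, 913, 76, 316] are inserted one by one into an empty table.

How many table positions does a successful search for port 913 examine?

454: h=12 => slot 12
95: h=8 => slot 8
697: h=5 => slot 5
929: h=10 => slot 10
469: h=8, probe 8,9 => slot 9
520: h=8, probe 8,9,10,11 => slot 11
987: h=7 => slot 7
53: h=9, probe 9,10,11,12,13 => slot 13
913: h=12, probe 12,13,14 => slot 14
76: h=4 => slot 4
316: h=8, probe 8,9,10,11,12,13,14,15 => slot 15
Table: [—, —, —, —, 76, 697, —, 987, 95, 469, 929, 520, 454, 53, 913, 316, —]
Lookup 913: h=12, probe 12,13,14 → found at 14.

3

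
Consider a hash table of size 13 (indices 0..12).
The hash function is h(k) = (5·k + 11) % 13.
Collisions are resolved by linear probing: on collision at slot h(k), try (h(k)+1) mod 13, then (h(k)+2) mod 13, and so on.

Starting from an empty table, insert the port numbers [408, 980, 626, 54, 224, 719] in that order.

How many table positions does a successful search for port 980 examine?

408 hashes to 10; slot 10 is free -> place at 10.
980 hashes to 10; 10 taken -> place at 11.
626 hashes to 8; slot 8 is free -> place at 8.
54 hashes to 8; 8 taken -> place at 9.
224 hashes to 0; slot 0 is free -> place at 0.
719 hashes to 5; slot 5 is free -> place at 5.
Table: [224, ., ., ., ., 719, ., ., 626, 54, 408, 980, .]
Lookup 980: h=10, probe 10,11 → found at 11.

2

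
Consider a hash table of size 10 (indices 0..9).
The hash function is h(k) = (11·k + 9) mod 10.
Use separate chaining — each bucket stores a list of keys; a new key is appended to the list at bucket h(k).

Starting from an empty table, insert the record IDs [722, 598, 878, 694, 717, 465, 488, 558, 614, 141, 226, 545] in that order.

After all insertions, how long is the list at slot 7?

722 → bucket 1
598 → bucket 7
878 → bucket 7 (collision)
694 → bucket 3
717 → bucket 6
465 → bucket 4
488 → bucket 7 (collision)
558 → bucket 7 (collision)
614 → bucket 3 (collision)
141 → bucket 0
226 → bucket 5
545 → bucket 4 (collision)
Final buckets:
0: 141
1: 722
2: _
3: 694 -> 614
4: 465 -> 545
5: 226
6: 717
7: 598 -> 878 -> 488 -> 558
8: _
9: _

4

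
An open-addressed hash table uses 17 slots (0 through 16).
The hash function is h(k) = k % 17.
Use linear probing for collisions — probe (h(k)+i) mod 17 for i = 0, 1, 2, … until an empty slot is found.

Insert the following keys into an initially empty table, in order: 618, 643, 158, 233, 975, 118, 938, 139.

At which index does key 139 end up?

Insert 618: h=6, slot 6 empty → index 6.
Insert 643: h=14, slot 14 empty → index 14.
Insert 158: h=5, slot 5 empty → index 5.
Insert 233: h=12, slot 12 empty → index 12.
Insert 975: h=6, slot 6 occupied → index 7.
Insert 118: h=16, slot 16 empty → index 16.
Insert 938: h=3, slot 3 empty → index 3.
Insert 139: h=3, slot 3 occupied → index 4.
Table: [-, -, -, 938, 139, 158, 618, 975, -, -, -, -, 233, -, 643, -, 118]

4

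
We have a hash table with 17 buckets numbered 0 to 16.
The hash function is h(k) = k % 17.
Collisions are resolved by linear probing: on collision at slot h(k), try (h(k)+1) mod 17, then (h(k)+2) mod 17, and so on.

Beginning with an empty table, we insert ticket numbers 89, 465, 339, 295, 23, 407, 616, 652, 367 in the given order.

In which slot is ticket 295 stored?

89: h=4 => slot 4
465: h=6 => slot 6
339: h=16 => slot 16
295: h=6, probe 6,7 => slot 7
23: h=6, probe 6,7,8 => slot 8
407: h=16, probe 16,0 => slot 0
616: h=4, probe 4,5 => slot 5
652: h=6, probe 6,7,8,9 => slot 9
367: h=10 => slot 10
Table: [407, ., ., ., 89, 616, 465, 295, 23, 652, 367, ., ., ., ., ., 339]

7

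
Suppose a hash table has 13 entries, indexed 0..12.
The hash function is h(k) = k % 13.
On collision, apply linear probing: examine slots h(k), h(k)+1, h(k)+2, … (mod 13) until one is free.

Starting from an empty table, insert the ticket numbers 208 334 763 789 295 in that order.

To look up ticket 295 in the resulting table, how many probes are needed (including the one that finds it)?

208 hashes to 0; slot 0 is free → place at 0.
334 hashes to 9; slot 9 is free → place at 9.
763 hashes to 9; 9 taken → place at 10.
789 hashes to 9; 9,10 taken → place at 11.
295 hashes to 9; 9,10,11 taken → place at 12.
Table: [208, _, _, _, _, _, _, _, _, 334, 763, 789, 295]
Lookup 295: h=9, probe 9,10,11,12 → found at 12.

4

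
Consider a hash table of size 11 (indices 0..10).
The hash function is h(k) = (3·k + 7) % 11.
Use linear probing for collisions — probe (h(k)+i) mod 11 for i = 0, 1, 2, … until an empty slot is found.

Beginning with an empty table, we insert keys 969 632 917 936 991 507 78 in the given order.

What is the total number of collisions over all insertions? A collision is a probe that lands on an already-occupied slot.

Insert 969: h=10, slot 10 empty -> index 10.
Insert 632: h=0, slot 0 empty -> index 0.
Insert 917: h=8, slot 8 empty -> index 8.
Insert 936: h=10, slots 10,0 occupied -> index 1.
Insert 991: h=10, slots 10,0,1 occupied -> index 2.
Insert 507: h=10, slots 10,0,1,2 occupied -> index 3.
Insert 78: h=10, slots 10,0,1,2,3 occupied -> index 4.
Table: [632, 936, 991, 507, 78, ∅, ∅, ∅, 917, ∅, 969]

14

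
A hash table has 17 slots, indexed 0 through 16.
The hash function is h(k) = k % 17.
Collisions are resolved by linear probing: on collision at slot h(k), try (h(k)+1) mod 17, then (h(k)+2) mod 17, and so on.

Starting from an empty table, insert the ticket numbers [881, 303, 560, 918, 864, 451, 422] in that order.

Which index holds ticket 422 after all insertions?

2

881 hashes to 14; slot 14 is free → place at 14.
303 hashes to 14; 14 taken → place at 15.
560 hashes to 16; slot 16 is free → place at 16.
918 hashes to 0; slot 0 is free → place at 0.
864 hashes to 14; 14,15,16,0 taken → place at 1.
451 hashes to 9; slot 9 is free → place at 9.
422 hashes to 14; 14,15,16,0,1 taken → place at 2.
Table: [918, 864, 422, _, _, _, _, _, _, 451, _, _, _, _, 881, 303, 560]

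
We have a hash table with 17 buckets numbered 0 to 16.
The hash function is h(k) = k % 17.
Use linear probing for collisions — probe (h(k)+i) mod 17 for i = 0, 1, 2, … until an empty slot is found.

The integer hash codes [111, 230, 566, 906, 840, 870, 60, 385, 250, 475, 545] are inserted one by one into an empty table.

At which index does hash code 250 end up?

Insert 111: h=9, slot 9 empty -> index 9.
Insert 230: h=9, slot 9 occupied -> index 10.
Insert 566: h=5, slot 5 empty -> index 5.
Insert 906: h=5, slot 5 occupied -> index 6.
Insert 840: h=7, slot 7 empty -> index 7.
Insert 870: h=3, slot 3 empty -> index 3.
Insert 60: h=9, slots 9,10 occupied -> index 11.
Insert 385: h=11, slot 11 occupied -> index 12.
Insert 250: h=12, slot 12 occupied -> index 13.
Insert 475: h=16, slot 16 empty -> index 16.
Insert 545: h=1, slot 1 empty -> index 1.
Table: [., 545, ., 870, ., 566, 906, 840, ., 111, 230, 60, 385, 250, ., ., 475]

13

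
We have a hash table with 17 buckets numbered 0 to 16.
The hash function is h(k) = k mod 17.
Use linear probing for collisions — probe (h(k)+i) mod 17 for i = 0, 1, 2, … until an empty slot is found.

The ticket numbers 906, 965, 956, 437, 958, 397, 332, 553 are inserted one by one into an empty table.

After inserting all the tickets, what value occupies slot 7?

397

Insert 906: h=5, slot 5 empty => index 5.
Insert 965: h=13, slot 13 empty => index 13.
Insert 956: h=4, slot 4 empty => index 4.
Insert 437: h=12, slot 12 empty => index 12.
Insert 958: h=6, slot 6 empty => index 6.
Insert 397: h=6, slot 6 occupied => index 7.
Insert 332: h=9, slot 9 empty => index 9.
Insert 553: h=9, slot 9 occupied => index 10.
Table: [∅, ∅, ∅, ∅, 956, 906, 958, 397, ∅, 332, 553, ∅, 437, 965, ∅, ∅, ∅]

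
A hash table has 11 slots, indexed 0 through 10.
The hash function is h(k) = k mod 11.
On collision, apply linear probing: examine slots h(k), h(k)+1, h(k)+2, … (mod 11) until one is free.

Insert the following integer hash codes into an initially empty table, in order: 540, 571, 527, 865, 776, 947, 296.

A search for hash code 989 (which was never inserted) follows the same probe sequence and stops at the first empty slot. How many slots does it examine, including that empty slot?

540 hashes to 1; slot 1 is free => place at 1.
571 hashes to 10; slot 10 is free => place at 10.
527 hashes to 10; 10 taken => place at 0.
865 hashes to 7; slot 7 is free => place at 7.
776 hashes to 6; slot 6 is free => place at 6.
947 hashes to 1; 1 taken => place at 2.
296 hashes to 10; 10,0,1,2 taken => place at 3.
Table: [527, 540, 947, 296, ∅, ∅, 776, 865, ∅, ∅, 571]
Lookup 989: h=10, probe 10,0,1,2,3,4 → slot 4 empty, not found.

6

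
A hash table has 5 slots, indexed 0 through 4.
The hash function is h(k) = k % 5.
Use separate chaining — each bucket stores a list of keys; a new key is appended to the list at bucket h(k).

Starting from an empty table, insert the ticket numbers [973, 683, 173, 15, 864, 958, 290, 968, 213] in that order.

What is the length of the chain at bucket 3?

6

973 -> bucket 3
683 -> bucket 3 (collision)
173 -> bucket 3 (collision)
15 -> bucket 0
864 -> bucket 4
958 -> bucket 3 (collision)
290 -> bucket 0 (collision)
968 -> bucket 3 (collision)
213 -> bucket 3 (collision)
Final buckets:
0: 15 -> 290
1: —
2: —
3: 973 -> 683 -> 173 -> 958 -> 968 -> 213
4: 864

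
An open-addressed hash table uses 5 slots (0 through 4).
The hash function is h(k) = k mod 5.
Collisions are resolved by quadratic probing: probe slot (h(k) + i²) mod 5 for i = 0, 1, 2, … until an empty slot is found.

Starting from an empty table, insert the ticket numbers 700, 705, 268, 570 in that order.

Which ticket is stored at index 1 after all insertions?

705

700 hashes to 0; slot 0 is free → place at 0.
705 hashes to 0; 0 taken → place at 1.
268 hashes to 3; slot 3 is free → place at 3.
570 hashes to 0; 0,1 taken → place at 4.
Table: [700, 705, _, 268, 570]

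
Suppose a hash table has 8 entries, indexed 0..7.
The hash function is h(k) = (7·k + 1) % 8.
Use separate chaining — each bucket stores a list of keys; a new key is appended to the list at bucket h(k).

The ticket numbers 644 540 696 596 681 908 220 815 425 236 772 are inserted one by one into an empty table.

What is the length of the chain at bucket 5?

Insert 644: h=5, bucket 5 empty → new chain.
Insert 540: h=5, bucket 5 nonempty → append to chain.
Insert 696: h=1, bucket 1 empty → new chain.
Insert 596: h=5, bucket 5 nonempty → append to chain.
Insert 681: h=0, bucket 0 empty → new chain.
Insert 908: h=5, bucket 5 nonempty → append to chain.
Insert 220: h=5, bucket 5 nonempty → append to chain.
Insert 815: h=2, bucket 2 empty → new chain.
Insert 425: h=0, bucket 0 nonempty → append to chain.
Insert 236: h=5, bucket 5 nonempty → append to chain.
Insert 772: h=5, bucket 5 nonempty → append to chain.
Final buckets:
0: 681 -> 425
1: 696
2: 815
3: -
4: -
5: 644 -> 540 -> 596 -> 908 -> 220 -> 236 -> 772
6: -
7: -

7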